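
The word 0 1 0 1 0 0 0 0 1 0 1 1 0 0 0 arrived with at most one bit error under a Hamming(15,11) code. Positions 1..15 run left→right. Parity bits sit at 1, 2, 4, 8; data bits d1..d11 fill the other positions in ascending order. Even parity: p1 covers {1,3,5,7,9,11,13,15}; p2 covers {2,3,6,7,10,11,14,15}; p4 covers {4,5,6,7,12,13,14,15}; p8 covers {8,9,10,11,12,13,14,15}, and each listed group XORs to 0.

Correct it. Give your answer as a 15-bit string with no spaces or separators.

010100011011000

s1 (pos 1,3,5,7,9,11,13,15): 0⊕0⊕0⊕0⊕1⊕1⊕0⊕0 = 0
s2 (pos 2,3,6,7,10,11,14,15): 1⊕0⊕0⊕0⊕0⊕1⊕0⊕0 = 0
s4 (pos 4,5,6,7,12,13,14,15): 1⊕0⊕0⊕0⊕1⊕0⊕0⊕0 = 0
s8 (pos 8,9,10,11,12,13,14,15): 0⊕1⊕0⊕1⊕1⊕0⊕0⊕0 = 1
Syndrome s8…s1 = 1000 → error at position 8.
Flip position 8: 010100001011000 → 010100011011000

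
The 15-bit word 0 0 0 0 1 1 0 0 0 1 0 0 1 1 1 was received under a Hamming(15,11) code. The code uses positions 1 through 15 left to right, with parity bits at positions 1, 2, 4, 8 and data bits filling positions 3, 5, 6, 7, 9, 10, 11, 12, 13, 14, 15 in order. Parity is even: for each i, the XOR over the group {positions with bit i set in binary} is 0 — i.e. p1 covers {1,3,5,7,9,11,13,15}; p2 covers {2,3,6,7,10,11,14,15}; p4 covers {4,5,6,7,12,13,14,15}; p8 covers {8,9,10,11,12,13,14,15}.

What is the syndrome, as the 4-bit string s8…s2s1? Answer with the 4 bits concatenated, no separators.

s1 (pos 1,3,5,7,9,11,13,15): 0⊕0⊕1⊕0⊕0⊕0⊕1⊕1 = 1
s2 (pos 2,3,6,7,10,11,14,15): 0⊕0⊕1⊕0⊕1⊕0⊕1⊕1 = 0
s4 (pos 4,5,6,7,12,13,14,15): 0⊕1⊕1⊕0⊕0⊕1⊕1⊕1 = 1
s8 (pos 8,9,10,11,12,13,14,15): 0⊕0⊕1⊕0⊕0⊕1⊕1⊕1 = 0
Syndrome s8…s1 = 0101 → error at position 5.

0101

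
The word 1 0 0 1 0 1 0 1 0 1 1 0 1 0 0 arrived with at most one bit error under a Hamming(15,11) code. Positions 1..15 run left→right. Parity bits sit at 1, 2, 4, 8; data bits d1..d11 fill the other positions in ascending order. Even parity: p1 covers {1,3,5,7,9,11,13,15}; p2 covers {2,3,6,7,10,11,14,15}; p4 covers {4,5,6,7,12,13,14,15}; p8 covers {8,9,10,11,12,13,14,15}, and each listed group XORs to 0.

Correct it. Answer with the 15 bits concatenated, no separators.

s1 (pos 1,3,5,7,9,11,13,15): 1⊕0⊕0⊕0⊕0⊕1⊕1⊕0 = 1
s2 (pos 2,3,6,7,10,11,14,15): 0⊕0⊕1⊕0⊕1⊕1⊕0⊕0 = 1
s4 (pos 4,5,6,7,12,13,14,15): 1⊕0⊕1⊕0⊕0⊕1⊕0⊕0 = 1
s8 (pos 8,9,10,11,12,13,14,15): 1⊕0⊕1⊕1⊕0⊕1⊕0⊕0 = 0
Syndrome s8…s1 = 0111 → error at position 7.
Flip position 7: 100101010110100 → 100101110110100

100101110110100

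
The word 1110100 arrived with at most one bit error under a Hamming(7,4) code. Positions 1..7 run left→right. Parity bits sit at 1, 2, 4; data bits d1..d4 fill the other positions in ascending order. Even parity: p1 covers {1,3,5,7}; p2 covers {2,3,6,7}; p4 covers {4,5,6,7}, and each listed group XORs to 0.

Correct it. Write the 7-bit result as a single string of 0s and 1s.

1110000

s1 (pos 1,3,5,7): 1⊕1⊕1⊕0 = 1
s2 (pos 2,3,6,7): 1⊕1⊕0⊕0 = 0
s4 (pos 4,5,6,7): 0⊕1⊕0⊕0 = 1
Syndrome s4…s1 = 101 → error at position 5.
Flip position 5: 1110100 → 1110000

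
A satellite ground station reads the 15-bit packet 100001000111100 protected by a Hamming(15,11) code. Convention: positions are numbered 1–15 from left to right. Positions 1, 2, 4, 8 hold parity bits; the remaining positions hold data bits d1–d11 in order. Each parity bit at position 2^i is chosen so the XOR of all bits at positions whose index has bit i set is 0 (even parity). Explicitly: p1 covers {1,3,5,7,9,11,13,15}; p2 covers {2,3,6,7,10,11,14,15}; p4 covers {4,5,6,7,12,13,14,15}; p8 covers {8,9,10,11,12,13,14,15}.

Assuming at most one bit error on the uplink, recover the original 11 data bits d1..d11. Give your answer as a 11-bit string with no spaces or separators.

00110111100

s1 (pos 1,3,5,7,9,11,13,15): 1⊕0⊕0⊕0⊕0⊕1⊕1⊕0 = 1
s2 (pos 2,3,6,7,10,11,14,15): 0⊕0⊕1⊕0⊕1⊕1⊕0⊕0 = 1
s4 (pos 4,5,6,7,12,13,14,15): 0⊕0⊕1⊕0⊕1⊕1⊕0⊕0 = 1
s8 (pos 8,9,10,11,12,13,14,15): 0⊕0⊕1⊕1⊕1⊕1⊕0⊕0 = 0
Syndrome s8…s1 = 0111 → error at position 7.
Flip position 7: 100001000111100 → 100001100111100
Read data bits from positions 3,5,6,7,9,10,11,12,13,14,15: 00110111100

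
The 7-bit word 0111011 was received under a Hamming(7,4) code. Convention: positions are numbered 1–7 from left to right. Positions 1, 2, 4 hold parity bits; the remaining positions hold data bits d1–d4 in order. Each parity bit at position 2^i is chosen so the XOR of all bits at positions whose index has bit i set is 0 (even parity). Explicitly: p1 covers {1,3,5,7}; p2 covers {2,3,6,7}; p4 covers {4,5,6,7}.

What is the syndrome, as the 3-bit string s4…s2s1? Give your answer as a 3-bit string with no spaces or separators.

100

s1 (pos 1,3,5,7): 0⊕1⊕0⊕1 = 0
s2 (pos 2,3,6,7): 1⊕1⊕1⊕1 = 0
s4 (pos 4,5,6,7): 1⊕0⊕1⊕1 = 1
Syndrome s4…s1 = 100 → error at position 4.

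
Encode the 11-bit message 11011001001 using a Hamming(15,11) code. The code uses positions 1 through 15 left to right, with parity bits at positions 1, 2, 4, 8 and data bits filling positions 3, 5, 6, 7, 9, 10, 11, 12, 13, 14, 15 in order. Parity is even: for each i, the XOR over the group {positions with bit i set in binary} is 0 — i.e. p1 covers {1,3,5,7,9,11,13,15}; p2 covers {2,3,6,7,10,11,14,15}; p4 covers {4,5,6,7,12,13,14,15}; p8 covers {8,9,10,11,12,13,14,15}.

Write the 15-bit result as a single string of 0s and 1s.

111010111001001

Place data at non-parity positions: p1 p2 1 p4 1 0 1 p8 1 0 0 1 0 0 1
p1 (pos 1,3,5,7,9,11,13,15): XOR of data positions = 1⊕1⊕1⊕1⊕0⊕0⊕1 = 1
p2 (pos 2,3,6,7,10,11,14,15): XOR of data positions = 1⊕0⊕1⊕0⊕0⊕0⊕1 = 1
p4 (pos 4,5,6,7,12,13,14,15): XOR of data positions = 1⊕0⊕1⊕1⊕0⊕0⊕1 = 0
p8 (pos 8,9,10,11,12,13,14,15): XOR of data positions = 1⊕0⊕0⊕1⊕0⊕0⊕1 = 1
Codeword: 111010111001001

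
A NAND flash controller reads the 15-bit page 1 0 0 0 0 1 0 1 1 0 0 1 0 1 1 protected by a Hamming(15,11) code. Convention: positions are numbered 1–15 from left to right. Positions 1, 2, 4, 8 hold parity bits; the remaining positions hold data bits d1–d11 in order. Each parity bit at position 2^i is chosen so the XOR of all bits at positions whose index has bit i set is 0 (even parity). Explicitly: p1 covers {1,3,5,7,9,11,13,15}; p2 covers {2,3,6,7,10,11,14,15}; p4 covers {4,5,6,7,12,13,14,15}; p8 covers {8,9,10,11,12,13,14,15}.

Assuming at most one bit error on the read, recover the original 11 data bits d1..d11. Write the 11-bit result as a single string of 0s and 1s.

s1 (pos 1,3,5,7,9,11,13,15): 1⊕0⊕0⊕0⊕1⊕0⊕0⊕1 = 1
s2 (pos 2,3,6,7,10,11,14,15): 0⊕0⊕1⊕0⊕0⊕0⊕1⊕1 = 1
s4 (pos 4,5,6,7,12,13,14,15): 0⊕0⊕1⊕0⊕1⊕0⊕1⊕1 = 0
s8 (pos 8,9,10,11,12,13,14,15): 1⊕1⊕0⊕0⊕1⊕0⊕1⊕1 = 1
Syndrome s8…s1 = 1011 → error at position 11.
Flip position 11: 100001011001011 → 100001011011011
Read data bits from positions 3,5,6,7,9,10,11,12,13,14,15: 00101011011

00101011011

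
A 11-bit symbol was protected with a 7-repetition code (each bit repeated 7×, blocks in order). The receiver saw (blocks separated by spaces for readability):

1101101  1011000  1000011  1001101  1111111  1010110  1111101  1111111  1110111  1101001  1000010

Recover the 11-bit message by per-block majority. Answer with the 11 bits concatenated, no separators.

10011111110

Block 1 (1101101): 5 ones → 1
Block 2 (1011000): 3 ones → 0
Block 3 (1000011): 3 ones → 0
Block 4 (1001101): 4 ones → 1
Block 5 (1111111): 7 ones → 1
Block 6 (1010110): 4 ones → 1
Block 7 (1111101): 6 ones → 1
Block 8 (1111111): 7 ones → 1
Block 9 (1110111): 6 ones → 1
Block 10 (1101001): 4 ones → 1
Block 11 (1000010): 2 ones → 0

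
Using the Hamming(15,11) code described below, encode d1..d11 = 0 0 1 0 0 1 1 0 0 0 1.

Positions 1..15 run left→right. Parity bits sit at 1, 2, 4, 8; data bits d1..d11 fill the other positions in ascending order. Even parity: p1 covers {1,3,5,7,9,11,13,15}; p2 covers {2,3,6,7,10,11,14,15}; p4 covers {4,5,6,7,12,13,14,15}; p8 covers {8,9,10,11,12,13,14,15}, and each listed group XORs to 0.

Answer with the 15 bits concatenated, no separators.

Place data at non-parity positions: p1 p2 0 p4 0 1 0 p8 0 1 1 0 0 0 1
p1 (pos 1,3,5,7,9,11,13,15): XOR of data positions = 0⊕0⊕0⊕0⊕1⊕0⊕1 = 0
p2 (pos 2,3,6,7,10,11,14,15): XOR of data positions = 0⊕1⊕0⊕1⊕1⊕0⊕1 = 0
p4 (pos 4,5,6,7,12,13,14,15): XOR of data positions = 0⊕1⊕0⊕0⊕0⊕0⊕1 = 0
p8 (pos 8,9,10,11,12,13,14,15): XOR of data positions = 0⊕1⊕1⊕0⊕0⊕0⊕1 = 1
Codeword: 000001010110001

000001010110001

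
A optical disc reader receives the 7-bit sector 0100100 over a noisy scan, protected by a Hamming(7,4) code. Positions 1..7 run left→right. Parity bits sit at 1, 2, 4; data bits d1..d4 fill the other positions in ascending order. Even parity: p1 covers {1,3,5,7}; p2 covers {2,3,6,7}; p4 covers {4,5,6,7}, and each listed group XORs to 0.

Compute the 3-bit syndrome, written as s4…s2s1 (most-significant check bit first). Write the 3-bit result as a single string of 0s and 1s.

s1 (pos 1,3,5,7): 0⊕0⊕1⊕0 = 1
s2 (pos 2,3,6,7): 1⊕0⊕0⊕0 = 1
s4 (pos 4,5,6,7): 0⊕1⊕0⊕0 = 1
Syndrome s4…s1 = 111 → error at position 7.

111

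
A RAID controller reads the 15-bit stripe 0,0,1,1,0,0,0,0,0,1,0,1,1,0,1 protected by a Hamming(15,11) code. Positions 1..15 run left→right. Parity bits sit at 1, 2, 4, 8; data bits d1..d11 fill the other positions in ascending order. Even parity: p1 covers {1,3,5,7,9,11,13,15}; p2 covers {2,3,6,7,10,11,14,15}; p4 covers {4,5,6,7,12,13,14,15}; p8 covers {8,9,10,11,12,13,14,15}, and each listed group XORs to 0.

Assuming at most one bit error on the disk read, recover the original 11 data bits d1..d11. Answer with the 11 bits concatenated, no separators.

s1 (pos 1,3,5,7,9,11,13,15): 0⊕1⊕0⊕0⊕0⊕0⊕1⊕1 = 1
s2 (pos 2,3,6,7,10,11,14,15): 0⊕1⊕0⊕0⊕1⊕0⊕0⊕1 = 1
s4 (pos 4,5,6,7,12,13,14,15): 1⊕0⊕0⊕0⊕1⊕1⊕0⊕1 = 0
s8 (pos 8,9,10,11,12,13,14,15): 0⊕0⊕1⊕0⊕1⊕1⊕0⊕1 = 0
Syndrome s8…s1 = 0011 → error at position 3.
Flip position 3: 001100000101101 → 000100000101101
Read data bits from positions 3,5,6,7,9,10,11,12,13,14,15: 00000101101

00000101101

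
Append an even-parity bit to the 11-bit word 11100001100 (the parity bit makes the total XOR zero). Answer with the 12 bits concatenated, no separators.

111000011001

XOR of the 11 data bits: 1⊕1⊕1⊕0⊕0⊕0⊕0⊕1⊕1⊕0⊕0 = 1
Parity bit = 1 (so all 12 bits XOR to 0).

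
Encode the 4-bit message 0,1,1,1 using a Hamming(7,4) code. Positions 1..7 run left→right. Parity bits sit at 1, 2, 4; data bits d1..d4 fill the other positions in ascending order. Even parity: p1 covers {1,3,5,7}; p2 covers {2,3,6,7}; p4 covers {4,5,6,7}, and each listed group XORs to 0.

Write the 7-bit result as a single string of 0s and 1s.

0001111

Place data at non-parity positions: p1 p2 0 p4 1 1 1
p1 (pos 1,3,5,7): XOR of data positions = 0⊕1⊕1 = 0
p2 (pos 2,3,6,7): XOR of data positions = 0⊕1⊕1 = 0
p4 (pos 4,5,6,7): XOR of data positions = 1⊕1⊕1 = 1
Codeword: 0001111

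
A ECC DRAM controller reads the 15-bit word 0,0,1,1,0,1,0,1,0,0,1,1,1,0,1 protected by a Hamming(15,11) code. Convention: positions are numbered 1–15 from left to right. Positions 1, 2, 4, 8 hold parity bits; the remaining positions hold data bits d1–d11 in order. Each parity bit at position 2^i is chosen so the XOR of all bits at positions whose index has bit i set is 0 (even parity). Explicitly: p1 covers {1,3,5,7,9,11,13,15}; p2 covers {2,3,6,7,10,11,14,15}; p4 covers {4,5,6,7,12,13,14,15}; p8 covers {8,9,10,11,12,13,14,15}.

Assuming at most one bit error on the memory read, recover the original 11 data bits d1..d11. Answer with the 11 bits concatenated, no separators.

10100010101

s1 (pos 1,3,5,7,9,11,13,15): 0⊕1⊕0⊕0⊕0⊕1⊕1⊕1 = 0
s2 (pos 2,3,6,7,10,11,14,15): 0⊕1⊕1⊕0⊕0⊕1⊕0⊕1 = 0
s4 (pos 4,5,6,7,12,13,14,15): 1⊕0⊕1⊕0⊕1⊕1⊕0⊕1 = 1
s8 (pos 8,9,10,11,12,13,14,15): 1⊕0⊕0⊕1⊕1⊕1⊕0⊕1 = 1
Syndrome s8…s1 = 1100 → error at position 12.
Flip position 12: 001101010011101 → 001101010010101
Read data bits from positions 3,5,6,7,9,10,11,12,13,14,15: 10100010101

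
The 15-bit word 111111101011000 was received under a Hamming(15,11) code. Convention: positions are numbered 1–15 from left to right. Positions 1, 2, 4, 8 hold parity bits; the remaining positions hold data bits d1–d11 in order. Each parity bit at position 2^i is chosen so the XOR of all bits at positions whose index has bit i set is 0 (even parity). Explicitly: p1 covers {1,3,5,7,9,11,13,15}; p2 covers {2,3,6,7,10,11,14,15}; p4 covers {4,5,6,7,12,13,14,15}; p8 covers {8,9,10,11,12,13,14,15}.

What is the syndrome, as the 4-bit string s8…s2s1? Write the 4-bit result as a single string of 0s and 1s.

1110

s1 (pos 1,3,5,7,9,11,13,15): 1⊕1⊕1⊕1⊕1⊕1⊕0⊕0 = 0
s2 (pos 2,3,6,7,10,11,14,15): 1⊕1⊕1⊕1⊕0⊕1⊕0⊕0 = 1
s4 (pos 4,5,6,7,12,13,14,15): 1⊕1⊕1⊕1⊕1⊕0⊕0⊕0 = 1
s8 (pos 8,9,10,11,12,13,14,15): 0⊕1⊕0⊕1⊕1⊕0⊕0⊕0 = 1
Syndrome s8…s1 = 1110 → error at position 14.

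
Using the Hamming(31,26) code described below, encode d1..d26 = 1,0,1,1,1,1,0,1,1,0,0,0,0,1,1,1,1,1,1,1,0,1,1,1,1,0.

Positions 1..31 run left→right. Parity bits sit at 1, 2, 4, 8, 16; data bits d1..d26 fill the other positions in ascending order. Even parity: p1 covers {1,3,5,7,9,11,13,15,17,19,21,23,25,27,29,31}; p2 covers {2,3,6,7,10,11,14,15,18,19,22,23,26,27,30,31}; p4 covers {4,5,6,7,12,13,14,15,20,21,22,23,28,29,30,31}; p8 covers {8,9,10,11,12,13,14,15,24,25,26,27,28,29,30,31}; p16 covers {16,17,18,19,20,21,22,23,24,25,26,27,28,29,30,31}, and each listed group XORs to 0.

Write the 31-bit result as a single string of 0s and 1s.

0111011011011001001111111011110

Place data at non-parity positions: p1 p2 1 p4 0 1 1 p8 1 1 0 1 1 0 0 p16 0 0 1 1 1 1 1 1 1 0 1 1 1 1 0
p1 (pos 1,3,5,7,9,11,13,15,17,19,21,23,25,27,29,31): XOR of data positions = 1⊕0⊕1⊕1⊕0⊕1⊕0⊕0⊕1⊕1⊕1⊕1⊕1⊕1⊕0 = 0
p2 (pos 2,3,6,7,10,11,14,15,18,19,22,23,26,27,30,31): XOR of data positions = 1⊕1⊕1⊕1⊕0⊕0⊕0⊕0⊕1⊕1⊕1⊕0⊕1⊕1⊕0 = 1
p4 (pos 4,5,6,7,12,13,14,15,20,21,22,23,28,29,30,31): XOR of data positions = 0⊕1⊕1⊕1⊕1⊕0⊕0⊕1⊕1⊕1⊕1⊕1⊕1⊕1⊕0 = 1
p8 (pos 8,9,10,11,12,13,14,15,24,25,26,27,28,29,30,31): XOR of data positions = 1⊕1⊕0⊕1⊕1⊕0⊕0⊕1⊕1⊕0⊕1⊕1⊕1⊕1⊕0 = 0
p16 (pos 16,17,18,19,20,21,22,23,24,25,26,27,28,29,30,31): XOR of data positions = 0⊕0⊕1⊕1⊕1⊕1⊕1⊕1⊕1⊕0⊕1⊕1⊕1⊕1⊕0 = 1
Codeword: 0111011011011001001111111011110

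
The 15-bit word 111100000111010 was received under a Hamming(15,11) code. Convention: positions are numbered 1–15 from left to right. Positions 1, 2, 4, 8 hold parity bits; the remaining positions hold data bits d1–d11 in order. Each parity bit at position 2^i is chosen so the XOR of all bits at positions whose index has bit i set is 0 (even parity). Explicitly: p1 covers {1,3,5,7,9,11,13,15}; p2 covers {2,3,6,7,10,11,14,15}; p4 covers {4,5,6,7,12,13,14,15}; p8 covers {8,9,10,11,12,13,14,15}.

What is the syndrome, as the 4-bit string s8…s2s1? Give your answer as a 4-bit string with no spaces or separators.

0111

s1 (pos 1,3,5,7,9,11,13,15): 1⊕1⊕0⊕0⊕0⊕1⊕0⊕0 = 1
s2 (pos 2,3,6,7,10,11,14,15): 1⊕1⊕0⊕0⊕1⊕1⊕1⊕0 = 1
s4 (pos 4,5,6,7,12,13,14,15): 1⊕0⊕0⊕0⊕1⊕0⊕1⊕0 = 1
s8 (pos 8,9,10,11,12,13,14,15): 0⊕0⊕1⊕1⊕1⊕0⊕1⊕0 = 0
Syndrome s8…s1 = 0111 → error at position 7.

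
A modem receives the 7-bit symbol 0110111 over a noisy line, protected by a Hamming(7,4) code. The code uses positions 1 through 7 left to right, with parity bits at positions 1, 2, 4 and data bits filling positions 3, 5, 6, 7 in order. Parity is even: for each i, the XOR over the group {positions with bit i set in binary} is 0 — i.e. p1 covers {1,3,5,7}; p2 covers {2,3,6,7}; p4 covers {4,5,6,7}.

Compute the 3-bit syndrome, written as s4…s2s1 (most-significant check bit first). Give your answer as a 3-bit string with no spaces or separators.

s1 (pos 1,3,5,7): 0⊕1⊕1⊕1 = 1
s2 (pos 2,3,6,7): 1⊕1⊕1⊕1 = 0
s4 (pos 4,5,6,7): 0⊕1⊕1⊕1 = 1
Syndrome s4…s1 = 101 → error at position 5.

101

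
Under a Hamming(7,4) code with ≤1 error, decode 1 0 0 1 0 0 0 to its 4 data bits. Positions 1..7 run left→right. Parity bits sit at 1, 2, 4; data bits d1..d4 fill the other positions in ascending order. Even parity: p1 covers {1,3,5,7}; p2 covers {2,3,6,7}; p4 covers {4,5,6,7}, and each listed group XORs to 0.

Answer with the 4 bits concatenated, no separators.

s1 (pos 1,3,5,7): 1⊕0⊕0⊕0 = 1
s2 (pos 2,3,6,7): 0⊕0⊕0⊕0 = 0
s4 (pos 4,5,6,7): 1⊕0⊕0⊕0 = 1
Syndrome s4…s1 = 101 → error at position 5.
Flip position 5: 1001000 → 1001100
Read data bits from positions 3,5,6,7: 0100

0100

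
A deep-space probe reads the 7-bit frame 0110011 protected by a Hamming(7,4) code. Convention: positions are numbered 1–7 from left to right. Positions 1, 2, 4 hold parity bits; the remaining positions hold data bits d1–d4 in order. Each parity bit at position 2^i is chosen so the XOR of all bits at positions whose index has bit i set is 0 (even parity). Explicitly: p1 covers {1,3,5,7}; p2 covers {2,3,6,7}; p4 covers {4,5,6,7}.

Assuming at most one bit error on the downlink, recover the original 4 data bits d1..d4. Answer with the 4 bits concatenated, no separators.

1011

s1 (pos 1,3,5,7): 0⊕1⊕0⊕1 = 0
s2 (pos 2,3,6,7): 1⊕1⊕1⊕1 = 0
s4 (pos 4,5,6,7): 0⊕0⊕1⊕1 = 0
Syndrome s4…s1 = 000 → no error.
Read data bits from positions 3,5,6,7: 1011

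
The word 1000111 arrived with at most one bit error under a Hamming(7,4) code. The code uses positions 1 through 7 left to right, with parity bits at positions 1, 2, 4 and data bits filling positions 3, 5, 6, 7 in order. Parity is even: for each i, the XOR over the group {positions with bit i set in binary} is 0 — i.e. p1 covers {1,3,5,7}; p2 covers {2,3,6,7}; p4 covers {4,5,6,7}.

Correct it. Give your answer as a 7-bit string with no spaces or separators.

1000011

s1 (pos 1,3,5,7): 1⊕0⊕1⊕1 = 1
s2 (pos 2,3,6,7): 0⊕0⊕1⊕1 = 0
s4 (pos 4,5,6,7): 0⊕1⊕1⊕1 = 1
Syndrome s4…s1 = 101 → error at position 5.
Flip position 5: 1000111 → 1000011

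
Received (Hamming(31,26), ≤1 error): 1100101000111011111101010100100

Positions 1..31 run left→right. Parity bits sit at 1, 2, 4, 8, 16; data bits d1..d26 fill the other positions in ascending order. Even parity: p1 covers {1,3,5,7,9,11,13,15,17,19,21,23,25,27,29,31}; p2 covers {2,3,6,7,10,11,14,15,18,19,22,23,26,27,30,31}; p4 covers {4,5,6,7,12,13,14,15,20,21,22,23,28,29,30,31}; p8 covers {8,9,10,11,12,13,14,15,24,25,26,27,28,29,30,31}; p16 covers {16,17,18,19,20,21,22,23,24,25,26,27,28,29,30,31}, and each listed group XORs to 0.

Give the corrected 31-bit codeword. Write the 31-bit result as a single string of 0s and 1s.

s1 (pos 1,3,5,7,9,11,13,15,17,19,21,23,25,27,29,31): 1⊕0⊕1⊕1⊕0⊕1⊕1⊕1⊕1⊕1⊕0⊕0⊕0⊕0⊕1⊕0 = 1
s2 (pos 2,3,6,7,10,11,14,15,18,19,22,23,26,27,30,31): 1⊕0⊕0⊕1⊕0⊕1⊕0⊕1⊕1⊕1⊕1⊕0⊕1⊕0⊕0⊕0 = 0
s4 (pos 4,5,6,7,12,13,14,15,20,21,22,23,28,29,30,31): 0⊕1⊕0⊕1⊕1⊕1⊕0⊕1⊕1⊕0⊕1⊕0⊕0⊕1⊕0⊕0 = 0
s8 (pos 8,9,10,11,12,13,14,15,24,25,26,27,28,29,30,31): 0⊕0⊕0⊕1⊕1⊕1⊕0⊕1⊕1⊕0⊕1⊕0⊕0⊕1⊕0⊕0 = 1
s16 (pos 16,17,18,19,20,21,22,23,24,25,26,27,28,29,30,31): 1⊕1⊕1⊕1⊕1⊕0⊕1⊕0⊕1⊕0⊕1⊕0⊕0⊕1⊕0⊕0 = 1
Syndrome s16…s1 = 11001 → error at position 25.
Flip position 25: 1100101000111011111101010100100 → 1100101000111011111101011100100

1100101000111011111101011100100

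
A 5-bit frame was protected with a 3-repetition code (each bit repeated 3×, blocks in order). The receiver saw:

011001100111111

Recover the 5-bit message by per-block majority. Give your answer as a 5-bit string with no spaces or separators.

10011

Block 1 (011): 2 ones → 1
Block 2 (001): 1 one → 0
Block 3 (100): 1 one → 0
Block 4 (111): 3 ones → 1
Block 5 (111): 3 ones → 1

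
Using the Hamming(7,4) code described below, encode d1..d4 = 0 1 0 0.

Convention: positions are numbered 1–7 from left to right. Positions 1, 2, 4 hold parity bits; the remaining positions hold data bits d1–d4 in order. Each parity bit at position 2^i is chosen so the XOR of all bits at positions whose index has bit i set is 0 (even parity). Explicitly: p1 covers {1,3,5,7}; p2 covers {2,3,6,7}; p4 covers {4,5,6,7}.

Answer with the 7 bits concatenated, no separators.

1001100

Place data at non-parity positions: p1 p2 0 p4 1 0 0
p1 (pos 1,3,5,7): XOR of data positions = 0⊕1⊕0 = 1
p2 (pos 2,3,6,7): XOR of data positions = 0⊕0⊕0 = 0
p4 (pos 4,5,6,7): XOR of data positions = 1⊕0⊕0 = 1
Codeword: 1001100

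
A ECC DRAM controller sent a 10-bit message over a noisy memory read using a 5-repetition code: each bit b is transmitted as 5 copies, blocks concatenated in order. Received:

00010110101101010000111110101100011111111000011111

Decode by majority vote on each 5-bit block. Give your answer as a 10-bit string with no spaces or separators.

Block 1 (00010): 1 one → 0
Block 2 (11010): 3 ones → 1
Block 3 (11010): 3 ones → 1
Block 4 (10000): 1 one → 0
Block 5 (11111): 5 ones → 1
Block 6 (01011): 3 ones → 1
Block 7 (00011): 2 ones → 0
Block 8 (11111): 5 ones → 1
Block 9 (10000): 1 one → 0
Block 10 (11111): 5 ones → 1

0110110101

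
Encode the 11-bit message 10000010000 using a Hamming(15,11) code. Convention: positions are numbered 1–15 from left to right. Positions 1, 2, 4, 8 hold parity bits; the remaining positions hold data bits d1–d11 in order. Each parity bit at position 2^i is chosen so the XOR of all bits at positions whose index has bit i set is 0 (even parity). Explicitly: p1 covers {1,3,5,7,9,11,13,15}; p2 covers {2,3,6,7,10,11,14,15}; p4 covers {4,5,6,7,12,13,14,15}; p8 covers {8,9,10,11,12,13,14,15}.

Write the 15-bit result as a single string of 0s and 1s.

Place data at non-parity positions: p1 p2 1 p4 0 0 0 p8 0 0 1 0 0 0 0
p1 (pos 1,3,5,7,9,11,13,15): XOR of data positions = 1⊕0⊕0⊕0⊕1⊕0⊕0 = 0
p2 (pos 2,3,6,7,10,11,14,15): XOR of data positions = 1⊕0⊕0⊕0⊕1⊕0⊕0 = 0
p4 (pos 4,5,6,7,12,13,14,15): XOR of data positions = 0⊕0⊕0⊕0⊕0⊕0⊕0 = 0
p8 (pos 8,9,10,11,12,13,14,15): XOR of data positions = 0⊕0⊕1⊕0⊕0⊕0⊕0 = 1
Codeword: 001000010010000

001000010010000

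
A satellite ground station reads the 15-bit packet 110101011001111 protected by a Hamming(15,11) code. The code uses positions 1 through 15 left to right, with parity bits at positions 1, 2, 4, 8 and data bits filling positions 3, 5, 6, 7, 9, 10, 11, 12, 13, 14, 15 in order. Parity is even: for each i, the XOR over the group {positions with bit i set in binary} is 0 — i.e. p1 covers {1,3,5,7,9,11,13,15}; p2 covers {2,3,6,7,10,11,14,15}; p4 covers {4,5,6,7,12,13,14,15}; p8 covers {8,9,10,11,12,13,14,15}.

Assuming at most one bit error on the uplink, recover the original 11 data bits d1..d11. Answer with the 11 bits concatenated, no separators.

s1 (pos 1,3,5,7,9,11,13,15): 1⊕0⊕0⊕0⊕1⊕0⊕1⊕1 = 0
s2 (pos 2,3,6,7,10,11,14,15): 1⊕0⊕1⊕0⊕0⊕0⊕1⊕1 = 0
s4 (pos 4,5,6,7,12,13,14,15): 1⊕0⊕1⊕0⊕1⊕1⊕1⊕1 = 0
s8 (pos 8,9,10,11,12,13,14,15): 1⊕1⊕0⊕0⊕1⊕1⊕1⊕1 = 0
Syndrome s8…s1 = 0000 → no error.
Read data bits from positions 3,5,6,7,9,10,11,12,13,14,15: 00101001111

00101001111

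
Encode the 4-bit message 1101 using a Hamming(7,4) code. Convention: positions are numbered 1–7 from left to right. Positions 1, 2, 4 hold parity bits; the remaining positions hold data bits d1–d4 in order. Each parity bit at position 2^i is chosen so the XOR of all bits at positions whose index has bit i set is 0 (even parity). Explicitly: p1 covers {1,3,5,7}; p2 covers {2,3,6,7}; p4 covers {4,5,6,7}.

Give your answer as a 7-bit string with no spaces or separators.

Place data at non-parity positions: p1 p2 1 p4 1 0 1
p1 (pos 1,3,5,7): XOR of data positions = 1⊕1⊕1 = 1
p2 (pos 2,3,6,7): XOR of data positions = 1⊕0⊕1 = 0
p4 (pos 4,5,6,7): XOR of data positions = 1⊕0⊕1 = 0
Codeword: 1010101

1010101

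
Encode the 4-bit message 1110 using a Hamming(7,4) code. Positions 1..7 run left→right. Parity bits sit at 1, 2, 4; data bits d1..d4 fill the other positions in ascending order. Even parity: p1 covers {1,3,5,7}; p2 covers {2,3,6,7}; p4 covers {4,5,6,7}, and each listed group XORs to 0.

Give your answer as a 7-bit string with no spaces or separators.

Place data at non-parity positions: p1 p2 1 p4 1 1 0
p1 (pos 1,3,5,7): XOR of data positions = 1⊕1⊕0 = 0
p2 (pos 2,3,6,7): XOR of data positions = 1⊕1⊕0 = 0
p4 (pos 4,5,6,7): XOR of data positions = 1⊕1⊕0 = 0
Codeword: 0010110

0010110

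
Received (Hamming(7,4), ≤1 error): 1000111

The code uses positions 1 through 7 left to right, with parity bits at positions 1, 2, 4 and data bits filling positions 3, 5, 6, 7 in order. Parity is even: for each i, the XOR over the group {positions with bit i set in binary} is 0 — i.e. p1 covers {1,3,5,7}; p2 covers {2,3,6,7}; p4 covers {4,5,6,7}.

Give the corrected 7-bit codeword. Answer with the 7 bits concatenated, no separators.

1000011

s1 (pos 1,3,5,7): 1⊕0⊕1⊕1 = 1
s2 (pos 2,3,6,7): 0⊕0⊕1⊕1 = 0
s4 (pos 4,5,6,7): 0⊕1⊕1⊕1 = 1
Syndrome s4…s1 = 101 → error at position 5.
Flip position 5: 1000111 → 1000011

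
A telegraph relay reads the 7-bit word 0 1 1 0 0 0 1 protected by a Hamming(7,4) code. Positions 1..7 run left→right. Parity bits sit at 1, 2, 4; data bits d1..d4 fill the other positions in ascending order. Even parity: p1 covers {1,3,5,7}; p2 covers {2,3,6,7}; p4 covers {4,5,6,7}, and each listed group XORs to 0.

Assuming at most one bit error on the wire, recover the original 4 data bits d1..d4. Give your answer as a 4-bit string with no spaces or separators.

1011

s1 (pos 1,3,5,7): 0⊕1⊕0⊕1 = 0
s2 (pos 2,3,6,7): 1⊕1⊕0⊕1 = 1
s4 (pos 4,5,6,7): 0⊕0⊕0⊕1 = 1
Syndrome s4…s1 = 110 → error at position 6.
Flip position 6: 0110001 → 0110011
Read data bits from positions 3,5,6,7: 1011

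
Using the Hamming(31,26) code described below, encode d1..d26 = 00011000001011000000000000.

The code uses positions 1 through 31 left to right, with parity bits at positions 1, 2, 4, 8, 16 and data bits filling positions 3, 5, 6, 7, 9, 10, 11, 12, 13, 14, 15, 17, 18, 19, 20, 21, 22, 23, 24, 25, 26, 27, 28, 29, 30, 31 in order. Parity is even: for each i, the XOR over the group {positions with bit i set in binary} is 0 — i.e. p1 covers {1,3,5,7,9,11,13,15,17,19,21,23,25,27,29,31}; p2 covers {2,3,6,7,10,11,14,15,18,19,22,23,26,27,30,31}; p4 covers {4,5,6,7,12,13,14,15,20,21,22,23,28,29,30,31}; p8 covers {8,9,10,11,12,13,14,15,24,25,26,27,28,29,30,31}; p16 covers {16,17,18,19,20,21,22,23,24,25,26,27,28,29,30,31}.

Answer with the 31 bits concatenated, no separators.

0000001010000010011000000000000

Place data at non-parity positions: p1 p2 0 p4 0 0 1 p8 1 0 0 0 0 0 1 p16 0 1 1 0 0 0 0 0 0 0 0 0 0 0 0
p1 (pos 1,3,5,7,9,11,13,15,17,19,21,23,25,27,29,31): XOR of data positions = 0⊕0⊕1⊕1⊕0⊕0⊕1⊕0⊕1⊕0⊕0⊕0⊕0⊕0⊕0 = 0
p2 (pos 2,3,6,7,10,11,14,15,18,19,22,23,26,27,30,31): XOR of data positions = 0⊕0⊕1⊕0⊕0⊕0⊕1⊕1⊕1⊕0⊕0⊕0⊕0⊕0⊕0 = 0
p4 (pos 4,5,6,7,12,13,14,15,20,21,22,23,28,29,30,31): XOR of data positions = 0⊕0⊕1⊕0⊕0⊕0⊕1⊕0⊕0⊕0⊕0⊕0⊕0⊕0⊕0 = 0
p8 (pos 8,9,10,11,12,13,14,15,24,25,26,27,28,29,30,31): XOR of data positions = 1⊕0⊕0⊕0⊕0⊕0⊕1⊕0⊕0⊕0⊕0⊕0⊕0⊕0⊕0 = 0
p16 (pos 16,17,18,19,20,21,22,23,24,25,26,27,28,29,30,31): XOR of data positions = 0⊕1⊕1⊕0⊕0⊕0⊕0⊕0⊕0⊕0⊕0⊕0⊕0⊕0⊕0 = 0
Codeword: 0000001010000010011000000000000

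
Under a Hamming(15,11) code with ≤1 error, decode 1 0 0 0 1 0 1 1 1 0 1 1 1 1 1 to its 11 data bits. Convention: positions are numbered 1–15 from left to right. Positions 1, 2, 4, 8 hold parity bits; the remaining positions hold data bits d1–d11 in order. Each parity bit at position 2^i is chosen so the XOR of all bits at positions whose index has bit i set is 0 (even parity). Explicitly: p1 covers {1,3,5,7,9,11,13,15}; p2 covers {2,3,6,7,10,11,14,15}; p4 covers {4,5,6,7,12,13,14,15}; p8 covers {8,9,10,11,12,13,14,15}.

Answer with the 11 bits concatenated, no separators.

s1 (pos 1,3,5,7,9,11,13,15): 1⊕0⊕1⊕1⊕1⊕1⊕1⊕1 = 1
s2 (pos 2,3,6,7,10,11,14,15): 0⊕0⊕0⊕1⊕0⊕1⊕1⊕1 = 0
s4 (pos 4,5,6,7,12,13,14,15): 0⊕1⊕0⊕1⊕1⊕1⊕1⊕1 = 0
s8 (pos 8,9,10,11,12,13,14,15): 1⊕1⊕0⊕1⊕1⊕1⊕1⊕1 = 1
Syndrome s8…s1 = 1001 → error at position 9.
Flip position 9: 100010111011111 → 100010110011111
Read data bits from positions 3,5,6,7,9,10,11,12,13,14,15: 01010011111

01010011111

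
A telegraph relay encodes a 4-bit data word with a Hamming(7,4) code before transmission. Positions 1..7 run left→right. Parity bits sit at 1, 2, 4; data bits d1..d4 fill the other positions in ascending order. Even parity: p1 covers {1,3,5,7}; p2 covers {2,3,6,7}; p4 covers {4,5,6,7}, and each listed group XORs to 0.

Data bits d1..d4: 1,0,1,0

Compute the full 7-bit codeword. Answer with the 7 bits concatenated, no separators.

Place data at non-parity positions: p1 p2 1 p4 0 1 0
p1 (pos 1,3,5,7): XOR of data positions = 1⊕0⊕0 = 1
p2 (pos 2,3,6,7): XOR of data positions = 1⊕1⊕0 = 0
p4 (pos 4,5,6,7): XOR of data positions = 0⊕1⊕0 = 1
Codeword: 1011010

1011010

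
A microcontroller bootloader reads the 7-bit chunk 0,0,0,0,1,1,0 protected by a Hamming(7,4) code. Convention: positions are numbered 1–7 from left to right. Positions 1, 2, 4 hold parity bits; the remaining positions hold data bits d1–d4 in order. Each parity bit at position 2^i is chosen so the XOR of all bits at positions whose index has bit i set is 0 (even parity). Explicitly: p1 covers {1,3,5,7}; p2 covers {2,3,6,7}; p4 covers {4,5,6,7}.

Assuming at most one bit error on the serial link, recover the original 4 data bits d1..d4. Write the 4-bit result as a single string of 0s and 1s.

s1 (pos 1,3,5,7): 0⊕0⊕1⊕0 = 1
s2 (pos 2,3,6,7): 0⊕0⊕1⊕0 = 1
s4 (pos 4,5,6,7): 0⊕1⊕1⊕0 = 0
Syndrome s4…s1 = 011 → error at position 3.
Flip position 3: 0000110 → 0010110
Read data bits from positions 3,5,6,7: 1110

1110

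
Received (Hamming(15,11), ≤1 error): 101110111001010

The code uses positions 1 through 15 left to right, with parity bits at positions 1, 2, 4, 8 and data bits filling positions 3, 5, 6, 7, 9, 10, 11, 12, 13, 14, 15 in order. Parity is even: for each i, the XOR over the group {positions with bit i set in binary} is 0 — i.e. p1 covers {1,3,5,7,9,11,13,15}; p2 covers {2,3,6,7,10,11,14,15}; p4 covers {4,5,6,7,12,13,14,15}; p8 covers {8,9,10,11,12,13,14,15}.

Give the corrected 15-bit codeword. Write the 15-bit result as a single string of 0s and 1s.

s1 (pos 1,3,5,7,9,11,13,15): 1⊕1⊕1⊕1⊕1⊕0⊕0⊕0 = 1
s2 (pos 2,3,6,7,10,11,14,15): 0⊕1⊕0⊕1⊕0⊕0⊕1⊕0 = 1
s4 (pos 4,5,6,7,12,13,14,15): 1⊕1⊕0⊕1⊕1⊕0⊕1⊕0 = 1
s8 (pos 8,9,10,11,12,13,14,15): 1⊕1⊕0⊕0⊕1⊕0⊕1⊕0 = 0
Syndrome s8…s1 = 0111 → error at position 7.
Flip position 7: 101110111001010 → 101110011001010

101110011001010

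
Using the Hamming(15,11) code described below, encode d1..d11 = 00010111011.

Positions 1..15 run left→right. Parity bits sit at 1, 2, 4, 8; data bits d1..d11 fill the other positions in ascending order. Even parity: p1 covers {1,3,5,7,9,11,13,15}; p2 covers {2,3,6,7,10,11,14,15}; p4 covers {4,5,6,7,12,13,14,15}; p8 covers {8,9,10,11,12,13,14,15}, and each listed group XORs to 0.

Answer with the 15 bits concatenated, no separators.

Place data at non-parity positions: p1 p2 0 p4 0 0 1 p8 0 1 1 1 0 1 1
p1 (pos 1,3,5,7,9,11,13,15): XOR of data positions = 0⊕0⊕1⊕0⊕1⊕0⊕1 = 1
p2 (pos 2,3,6,7,10,11,14,15): XOR of data positions = 0⊕0⊕1⊕1⊕1⊕1⊕1 = 1
p4 (pos 4,5,6,7,12,13,14,15): XOR of data positions = 0⊕0⊕1⊕1⊕0⊕1⊕1 = 0
p8 (pos 8,9,10,11,12,13,14,15): XOR of data positions = 0⊕1⊕1⊕1⊕0⊕1⊕1 = 1
Codeword: 110000110111011

110000110111011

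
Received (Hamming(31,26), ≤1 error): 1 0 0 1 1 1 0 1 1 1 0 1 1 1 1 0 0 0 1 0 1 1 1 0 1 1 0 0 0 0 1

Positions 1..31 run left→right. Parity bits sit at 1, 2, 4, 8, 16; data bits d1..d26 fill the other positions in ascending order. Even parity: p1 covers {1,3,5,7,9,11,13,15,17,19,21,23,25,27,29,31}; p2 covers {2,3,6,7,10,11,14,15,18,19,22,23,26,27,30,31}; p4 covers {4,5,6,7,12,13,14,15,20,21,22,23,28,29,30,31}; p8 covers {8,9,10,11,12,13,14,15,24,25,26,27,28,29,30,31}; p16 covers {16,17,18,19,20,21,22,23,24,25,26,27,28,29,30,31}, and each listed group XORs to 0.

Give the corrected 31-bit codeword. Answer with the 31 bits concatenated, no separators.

s1 (pos 1,3,5,7,9,11,13,15,17,19,21,23,25,27,29,31): 1⊕0⊕1⊕0⊕1⊕0⊕1⊕1⊕0⊕1⊕1⊕1⊕1⊕0⊕0⊕1 = 0
s2 (pos 2,3,6,7,10,11,14,15,18,19,22,23,26,27,30,31): 0⊕0⊕1⊕0⊕1⊕0⊕1⊕1⊕0⊕1⊕1⊕1⊕1⊕0⊕0⊕1 = 1
s4 (pos 4,5,6,7,12,13,14,15,20,21,22,23,28,29,30,31): 1⊕1⊕1⊕0⊕1⊕1⊕1⊕1⊕0⊕1⊕1⊕1⊕0⊕0⊕0⊕1 = 1
s8 (pos 8,9,10,11,12,13,14,15,24,25,26,27,28,29,30,31): 1⊕1⊕1⊕0⊕1⊕1⊕1⊕1⊕0⊕1⊕1⊕0⊕0⊕0⊕0⊕1 = 0
s16 (pos 16,17,18,19,20,21,22,23,24,25,26,27,28,29,30,31): 0⊕0⊕0⊕1⊕0⊕1⊕1⊕1⊕0⊕1⊕1⊕0⊕0⊕0⊕0⊕1 = 1
Syndrome s16…s1 = 10110 → error at position 22.
Flip position 22: 1001110111011110001011101100001 → 1001110111011110001010101100001

1001110111011110001010101100001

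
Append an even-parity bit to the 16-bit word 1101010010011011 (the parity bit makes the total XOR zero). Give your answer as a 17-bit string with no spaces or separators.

11010100100110111

XOR of the 16 data bits: 1⊕1⊕0⊕1⊕0⊕1⊕0⊕0⊕1⊕0⊕0⊕1⊕1⊕0⊕1⊕1 = 1
Parity bit = 1 (so all 17 bits XOR to 0).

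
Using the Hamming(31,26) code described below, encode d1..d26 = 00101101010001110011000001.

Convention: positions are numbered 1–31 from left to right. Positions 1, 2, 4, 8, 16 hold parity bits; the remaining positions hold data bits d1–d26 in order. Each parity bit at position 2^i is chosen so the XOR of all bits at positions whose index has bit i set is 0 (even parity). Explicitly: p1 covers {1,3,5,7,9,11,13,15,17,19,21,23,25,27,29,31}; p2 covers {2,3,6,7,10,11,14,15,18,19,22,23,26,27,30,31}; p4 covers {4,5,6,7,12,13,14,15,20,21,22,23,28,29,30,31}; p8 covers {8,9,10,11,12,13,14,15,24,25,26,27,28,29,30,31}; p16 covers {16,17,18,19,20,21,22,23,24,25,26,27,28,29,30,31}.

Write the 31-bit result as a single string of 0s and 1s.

1100010111010100001110011000001

Place data at non-parity positions: p1 p2 0 p4 0 1 0 p8 1 1 0 1 0 1 0 p16 0 0 1 1 1 0 0 1 1 0 0 0 0 0 1
p1 (pos 1,3,5,7,9,11,13,15,17,19,21,23,25,27,29,31): XOR of data positions = 0⊕0⊕0⊕1⊕0⊕0⊕0⊕0⊕1⊕1⊕0⊕1⊕0⊕0⊕1 = 1
p2 (pos 2,3,6,7,10,11,14,15,18,19,22,23,26,27,30,31): XOR of data positions = 0⊕1⊕0⊕1⊕0⊕1⊕0⊕0⊕1⊕0⊕0⊕0⊕0⊕0⊕1 = 1
p4 (pos 4,5,6,7,12,13,14,15,20,21,22,23,28,29,30,31): XOR of data positions = 0⊕1⊕0⊕1⊕0⊕1⊕0⊕1⊕1⊕0⊕0⊕0⊕0⊕0⊕1 = 0
p8 (pos 8,9,10,11,12,13,14,15,24,25,26,27,28,29,30,31): XOR of data positions = 1⊕1⊕0⊕1⊕0⊕1⊕0⊕1⊕1⊕0⊕0⊕0⊕0⊕0⊕1 = 1
p16 (pos 16,17,18,19,20,21,22,23,24,25,26,27,28,29,30,31): XOR of data positions = 0⊕0⊕1⊕1⊕1⊕0⊕0⊕1⊕1⊕0⊕0⊕0⊕0⊕0⊕1 = 0
Codeword: 1100010111010100001110011000001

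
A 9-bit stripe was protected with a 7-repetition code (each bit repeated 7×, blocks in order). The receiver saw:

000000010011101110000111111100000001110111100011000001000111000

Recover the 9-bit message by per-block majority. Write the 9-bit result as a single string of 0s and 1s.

010101000

Block 1 (0000000): 0 ones → 0
Block 2 (1001110): 4 ones → 1
Block 3 (1110000): 3 ones → 0
Block 4 (1111111): 7 ones → 1
Block 5 (0000000): 0 ones → 0
Block 6 (1110111): 6 ones → 1
Block 7 (1000110): 3 ones → 0
Block 8 (0000100): 1 one → 0
Block 9 (0111000): 3 ones → 0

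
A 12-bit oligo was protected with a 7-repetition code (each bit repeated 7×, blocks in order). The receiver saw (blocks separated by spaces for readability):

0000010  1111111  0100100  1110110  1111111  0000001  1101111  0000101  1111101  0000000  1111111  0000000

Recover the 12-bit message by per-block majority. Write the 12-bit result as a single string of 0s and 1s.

Block 1 (0000010): 1 one → 0
Block 2 (1111111): 7 ones → 1
Block 3 (0100100): 2 ones → 0
Block 4 (1110110): 5 ones → 1
Block 5 (1111111): 7 ones → 1
Block 6 (0000001): 1 one → 0
Block 7 (1101111): 6 ones → 1
Block 8 (0000101): 2 ones → 0
Block 9 (1111101): 6 ones → 1
Block 10 (0000000): 0 ones → 0
Block 11 (1111111): 7 ones → 1
Block 12 (0000000): 0 ones → 0

010110101010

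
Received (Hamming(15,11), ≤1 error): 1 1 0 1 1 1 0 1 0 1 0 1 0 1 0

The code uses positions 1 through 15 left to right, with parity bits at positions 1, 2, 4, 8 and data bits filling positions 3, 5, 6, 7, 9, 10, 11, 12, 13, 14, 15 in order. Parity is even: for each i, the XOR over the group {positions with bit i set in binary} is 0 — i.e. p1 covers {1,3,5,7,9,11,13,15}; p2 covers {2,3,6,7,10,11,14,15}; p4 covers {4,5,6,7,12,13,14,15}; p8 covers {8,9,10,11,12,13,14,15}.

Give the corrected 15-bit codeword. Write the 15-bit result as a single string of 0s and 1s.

110011010101010

s1 (pos 1,3,5,7,9,11,13,15): 1⊕0⊕1⊕0⊕0⊕0⊕0⊕0 = 0
s2 (pos 2,3,6,7,10,11,14,15): 1⊕0⊕1⊕0⊕1⊕0⊕1⊕0 = 0
s4 (pos 4,5,6,7,12,13,14,15): 1⊕1⊕1⊕0⊕1⊕0⊕1⊕0 = 1
s8 (pos 8,9,10,11,12,13,14,15): 1⊕0⊕1⊕0⊕1⊕0⊕1⊕0 = 0
Syndrome s8…s1 = 0100 → error at position 4.
Flip position 4: 110111010101010 → 110011010101010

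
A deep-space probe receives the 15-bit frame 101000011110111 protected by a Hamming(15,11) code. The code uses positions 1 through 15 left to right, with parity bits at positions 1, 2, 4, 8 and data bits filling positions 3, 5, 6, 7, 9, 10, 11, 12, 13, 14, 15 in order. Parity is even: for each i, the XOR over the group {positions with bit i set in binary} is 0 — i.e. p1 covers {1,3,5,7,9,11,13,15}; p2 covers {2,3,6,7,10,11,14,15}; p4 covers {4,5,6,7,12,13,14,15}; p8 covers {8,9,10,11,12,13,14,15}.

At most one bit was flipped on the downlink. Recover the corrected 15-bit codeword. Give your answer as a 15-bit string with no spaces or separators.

101000011110101

s1 (pos 1,3,5,7,9,11,13,15): 1⊕1⊕0⊕0⊕1⊕1⊕1⊕1 = 0
s2 (pos 2,3,6,7,10,11,14,15): 0⊕1⊕0⊕0⊕1⊕1⊕1⊕1 = 1
s4 (pos 4,5,6,7,12,13,14,15): 0⊕0⊕0⊕0⊕0⊕1⊕1⊕1 = 1
s8 (pos 8,9,10,11,12,13,14,15): 1⊕1⊕1⊕1⊕0⊕1⊕1⊕1 = 1
Syndrome s8…s1 = 1110 → error at position 14.
Flip position 14: 101000011110111 → 101000011110101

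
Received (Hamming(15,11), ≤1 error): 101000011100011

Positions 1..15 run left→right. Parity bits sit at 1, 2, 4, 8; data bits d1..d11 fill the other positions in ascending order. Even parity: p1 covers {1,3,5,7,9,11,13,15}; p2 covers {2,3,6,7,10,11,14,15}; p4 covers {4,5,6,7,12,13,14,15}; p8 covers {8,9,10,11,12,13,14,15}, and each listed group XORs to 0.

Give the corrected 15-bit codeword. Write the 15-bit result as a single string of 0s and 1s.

s1 (pos 1,3,5,7,9,11,13,15): 1⊕1⊕0⊕0⊕1⊕0⊕0⊕1 = 0
s2 (pos 2,3,6,7,10,11,14,15): 0⊕1⊕0⊕0⊕1⊕0⊕1⊕1 = 0
s4 (pos 4,5,6,7,12,13,14,15): 0⊕0⊕0⊕0⊕0⊕0⊕1⊕1 = 0
s8 (pos 8,9,10,11,12,13,14,15): 1⊕1⊕1⊕0⊕0⊕0⊕1⊕1 = 1
Syndrome s8…s1 = 1000 → error at position 8.
Flip position 8: 101000011100011 → 101000001100011

101000001100011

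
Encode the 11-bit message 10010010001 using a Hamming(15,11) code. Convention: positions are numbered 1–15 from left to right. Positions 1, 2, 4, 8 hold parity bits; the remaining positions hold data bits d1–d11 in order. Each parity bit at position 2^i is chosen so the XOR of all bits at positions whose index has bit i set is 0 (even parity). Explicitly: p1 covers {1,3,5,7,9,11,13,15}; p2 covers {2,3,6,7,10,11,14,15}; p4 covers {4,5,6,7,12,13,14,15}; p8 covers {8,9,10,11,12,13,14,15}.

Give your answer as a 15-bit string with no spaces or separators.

001000100010001

Place data at non-parity positions: p1 p2 1 p4 0 0 1 p8 0 0 1 0 0 0 1
p1 (pos 1,3,5,7,9,11,13,15): XOR of data positions = 1⊕0⊕1⊕0⊕1⊕0⊕1 = 0
p2 (pos 2,3,6,7,10,11,14,15): XOR of data positions = 1⊕0⊕1⊕0⊕1⊕0⊕1 = 0
p4 (pos 4,5,6,7,12,13,14,15): XOR of data positions = 0⊕0⊕1⊕0⊕0⊕0⊕1 = 0
p8 (pos 8,9,10,11,12,13,14,15): XOR of data positions = 0⊕0⊕1⊕0⊕0⊕0⊕1 = 0
Codeword: 001000100010001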